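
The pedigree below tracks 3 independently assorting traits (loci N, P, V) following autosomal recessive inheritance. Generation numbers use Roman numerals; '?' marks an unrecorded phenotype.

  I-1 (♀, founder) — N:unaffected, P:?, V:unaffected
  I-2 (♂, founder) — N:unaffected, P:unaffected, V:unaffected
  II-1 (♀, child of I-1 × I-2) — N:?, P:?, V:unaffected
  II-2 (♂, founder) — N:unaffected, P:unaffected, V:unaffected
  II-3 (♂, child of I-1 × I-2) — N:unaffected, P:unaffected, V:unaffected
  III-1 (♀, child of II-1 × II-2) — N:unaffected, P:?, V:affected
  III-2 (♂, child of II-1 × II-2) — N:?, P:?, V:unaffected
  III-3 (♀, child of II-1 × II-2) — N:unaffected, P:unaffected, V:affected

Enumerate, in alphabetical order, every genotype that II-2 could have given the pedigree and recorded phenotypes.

II-2 ∈ {NN PP Vv, NN Pp Vv, Nn PP Vv, Nn Pp Vv}

N/I-1 un ·: NN|Nn
N/I-2 un ·: NN|Nn
N/II-1 ? I-1×I-2: NN|Nn|nn
N/II-2 un ·: NN|Nn
N/II-3 un I-1×I-2: NN|Nn
N/III-1 un II-1×II-2: NN|Nn
N/III-2 ? II-1×II-2: NN|Nn|nn
N/III-3 un II-1×II-2: NN|Nn
⇒ N over [I-1,I-2,II-1,II-2,II-3,III-1,III-2,III-3]: 189 consistent
P/I-1 ? ·: PP|Pp|pp
P/I-2 un ·: PP|Pp
P/II-1 ? I-1×I-2: PP|Pp|pp
P/II-2 un ·: PP|Pp
P/II-3 un I-1×I-2: PP|Pp
P/III-1 ? II-1×II-2: PP|Pp|pp
P/III-2 ? II-1×II-2: PP|Pp|pp
P/III-3 un II-1×II-2: PP|Pp
⇒ P over [I-1,I-2,II-1,II-2,II-3,III-1,III-2,III-3]: 286 consistent
V/I-1 un ·: VV|Vv
V/I-2 un ·: VV|Vv
V/II-1 un I-1×I-2: Vv
V/II-2 un ·: Vv
V/II-3 un I-1×I-2: VV|Vv
V/III-1 aff II-1×II-2: vv
V/III-2 un II-1×II-2: VV|Vv
V/III-3 aff II-1×II-2: vv
⇒ V over [I-1,I-2,II-1,II-2,II-3,III-1,III-2,III-3]: 12 consistent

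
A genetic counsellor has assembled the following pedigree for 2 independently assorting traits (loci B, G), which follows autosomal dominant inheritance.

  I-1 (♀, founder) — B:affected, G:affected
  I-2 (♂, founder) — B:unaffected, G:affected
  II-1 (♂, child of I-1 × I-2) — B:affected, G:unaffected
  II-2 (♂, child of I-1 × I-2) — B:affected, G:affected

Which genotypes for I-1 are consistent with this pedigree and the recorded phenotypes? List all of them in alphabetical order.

B/I-1 aff ·: Bb|BB
B/I-2 un ·: bb
B/II-1 aff I-1×I-2: Bb
B/II-2 aff I-1×I-2: Bb
⇒ B over [I-1,I-2,II-1,II-2]: 2 consistent
G/I-1 aff ·: Gg
G/I-2 aff ·: Gg
G/II-1 un I-1×I-2: gg
G/II-2 aff I-1×I-2: Gg|GG
⇒ G over [I-1,I-2,II-1,II-2]: 2 consistent

I-1 ∈ {BB Gg, Bb Gg}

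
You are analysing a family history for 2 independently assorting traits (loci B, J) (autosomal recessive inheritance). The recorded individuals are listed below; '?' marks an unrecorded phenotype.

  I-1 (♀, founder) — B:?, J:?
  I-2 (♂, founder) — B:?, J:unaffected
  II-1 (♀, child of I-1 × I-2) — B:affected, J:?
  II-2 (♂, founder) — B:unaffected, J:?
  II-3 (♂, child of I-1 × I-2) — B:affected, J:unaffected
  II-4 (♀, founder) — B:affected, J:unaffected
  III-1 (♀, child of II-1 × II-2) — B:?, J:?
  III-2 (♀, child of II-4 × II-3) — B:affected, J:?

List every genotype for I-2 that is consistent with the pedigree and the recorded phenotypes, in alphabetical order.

B/I-1 ? ·: Bb|bb
B/I-2 ? ·: Bb|bb
B/II-1 aff I-1×I-2: bb
B/II-2 un ·: BB|Bb
B/II-3 aff I-1×I-2: bb
B/II-4 aff ·: bb
B/III-1 ? II-1×II-2: Bb|bb
B/III-2 aff II-4×II-3: bb
⇒ B over [I-1,I-2,II-1,II-2,II-3,II-4,III-1,III-2]: 12 consistent
J/I-1 ? ·: JJ|Jj|jj
J/I-2 un ·: JJ|Jj
J/II-1 ? I-1×I-2: JJ|Jj|jj
J/II-2 ? ·: JJ|Jj|jj
J/II-3 un I-1×I-2: JJ|Jj
J/II-4 un ·: JJ|Jj
J/III-1 ? II-1×II-2: JJ|Jj|jj
J/III-2 ? II-4×II-3: JJ|Jj|jj
⇒ J over [I-1,I-2,II-1,II-2,II-3,II-4,III-1,III-2]: 398 consistent

I-2 ∈ {Bb JJ, Bb Jj, bb JJ, bb Jj}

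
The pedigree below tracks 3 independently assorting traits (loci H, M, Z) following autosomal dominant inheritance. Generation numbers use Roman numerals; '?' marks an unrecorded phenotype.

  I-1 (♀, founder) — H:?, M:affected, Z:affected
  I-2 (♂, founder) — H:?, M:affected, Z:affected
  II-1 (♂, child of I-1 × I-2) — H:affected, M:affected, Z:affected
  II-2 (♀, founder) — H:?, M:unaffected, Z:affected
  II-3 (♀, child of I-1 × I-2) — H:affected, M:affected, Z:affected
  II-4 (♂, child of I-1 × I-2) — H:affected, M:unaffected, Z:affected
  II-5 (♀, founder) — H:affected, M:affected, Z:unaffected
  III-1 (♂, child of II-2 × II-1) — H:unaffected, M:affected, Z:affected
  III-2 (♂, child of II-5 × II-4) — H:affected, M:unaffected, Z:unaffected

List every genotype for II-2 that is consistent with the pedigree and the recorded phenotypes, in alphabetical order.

II-2 ∈ {Hh mm ZZ, Hh mm Zz, hh mm ZZ, hh mm Zz}

H/I-1 ? ·: hh|Hh|HH
H/I-2 ? ·: hh|Hh|HH
H/II-1 aff I-1×I-2: Hh
H/II-2 ? ·: hh|Hh
H/II-3 aff I-1×I-2: Hh|HH
H/II-4 aff I-1×I-2: Hh|HH
H/II-5 aff ·: Hh|HH
H/III-1 un II-2×II-1: hh
H/III-2 aff II-5×II-4: Hh|HH
⇒ H over [I-1,I-2,II-1,II-2,II-3,II-4,II-5,III-1,III-2]: 116 consistent
M/I-1 aff ·: Mm
M/I-2 aff ·: Mm
M/II-1 aff I-1×I-2: Mm|MM
M/II-2 un ·: mm
M/II-3 aff I-1×I-2: Mm|MM
M/II-4 un I-1×I-2: mm
M/II-5 aff ·: Mm
M/III-1 aff II-2×II-1: Mm
M/III-2 un II-5×II-4: mm
⇒ M over [I-1,I-2,II-1,II-2,II-3,II-4,II-5,III-1,III-2]: 4 consistent
Z/I-1 aff ·: Zz|ZZ
Z/I-2 aff ·: Zz|ZZ
Z/II-1 aff I-1×I-2: Zz|ZZ
Z/II-2 aff ·: Zz|ZZ
Z/II-3 aff I-1×I-2: Zz|ZZ
Z/II-4 aff I-1×I-2: Zz
Z/II-5 un ·: zz
Z/III-1 aff II-2×II-1: Zz|ZZ
Z/III-2 un II-5×II-4: zz
⇒ Z over [I-1,I-2,II-1,II-2,II-3,II-4,II-5,III-1,III-2]: 42 consistent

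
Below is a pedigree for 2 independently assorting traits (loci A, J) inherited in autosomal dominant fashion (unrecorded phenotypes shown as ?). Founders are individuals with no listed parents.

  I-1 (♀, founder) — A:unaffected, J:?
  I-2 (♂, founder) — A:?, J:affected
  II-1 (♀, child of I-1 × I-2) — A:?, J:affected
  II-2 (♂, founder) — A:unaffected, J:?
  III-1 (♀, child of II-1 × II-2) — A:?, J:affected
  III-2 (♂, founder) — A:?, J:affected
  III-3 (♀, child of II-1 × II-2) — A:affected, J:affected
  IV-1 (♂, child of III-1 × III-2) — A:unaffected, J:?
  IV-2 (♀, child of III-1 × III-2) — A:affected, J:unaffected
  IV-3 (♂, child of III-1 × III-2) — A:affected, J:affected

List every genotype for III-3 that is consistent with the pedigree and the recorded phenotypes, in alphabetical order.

III-3 ∈ {Aa JJ, Aa Jj}

A/I-1 un ·: aa
A/I-2 ? ·: Aa|AA
A/II-1 ? I-1×I-2: Aa
A/II-2 un ·: aa
A/III-1 ? II-1×II-2: aa|Aa
A/III-2 ? ·: aa|Aa
A/III-3 aff II-1×II-2: Aa
A/IV-1 un III-1×III-2: aa
A/IV-2 aff III-1×III-2: Aa|AA
A/IV-3 aff III-1×III-2: Aa|AA
⇒ A over [I-1,I-2,II-1,II-2,III-1,III-2,III-3,IV-1,IV-2,IV-3]: 12 consistent
J/I-1 ? ·: jj|Jj|JJ
J/I-2 aff ·: Jj|JJ
J/II-1 aff I-1×I-2: Jj|JJ
J/II-2 ? ·: jj|Jj|JJ
J/III-1 aff II-1×II-2: Jj
J/III-2 aff ·: Jj
J/III-3 aff II-1×II-2: Jj|JJ
J/IV-1 ? III-1×III-2: jj|Jj|JJ
J/IV-2 un III-1×III-2: jj
J/IV-3 aff III-1×III-2: Jj|JJ
⇒ J over [I-1,I-2,II-1,II-2,III-1,III-2,III-3,IV-1,IV-2,IV-3]: 222 consistent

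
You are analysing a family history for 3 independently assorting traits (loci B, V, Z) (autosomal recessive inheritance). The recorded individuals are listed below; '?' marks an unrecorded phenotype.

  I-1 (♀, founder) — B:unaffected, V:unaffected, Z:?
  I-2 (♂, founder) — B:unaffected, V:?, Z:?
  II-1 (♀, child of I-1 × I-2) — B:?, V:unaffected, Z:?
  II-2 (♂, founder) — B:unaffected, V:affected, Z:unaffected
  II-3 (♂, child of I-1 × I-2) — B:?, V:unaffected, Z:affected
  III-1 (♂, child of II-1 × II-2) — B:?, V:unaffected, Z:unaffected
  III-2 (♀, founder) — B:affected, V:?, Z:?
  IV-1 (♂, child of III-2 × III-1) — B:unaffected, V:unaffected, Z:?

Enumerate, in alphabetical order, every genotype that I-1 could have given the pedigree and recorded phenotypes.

B/I-1 un ·: BB|Bb
B/I-2 un ·: BB|Bb
B/II-1 ? I-1×I-2: BB|Bb|bb
B/II-2 un ·: BB|Bb
B/II-3 ? I-1×I-2: BB|Bb|bb
B/III-1 ? II-1×II-2: BB|Bb
B/III-2 aff ·: bb
B/IV-1 un III-2×III-1: Bb
⇒ B over [I-1,I-2,II-1,II-2,II-3,III-1,III-2,IV-1]: 58 consistent
V/I-1 un ·: VV|Vv
V/I-2 ? ·: VV|Vv|vv
V/II-1 un I-1×I-2: VV|Vv
V/II-2 aff ·: vv
V/II-3 un I-1×I-2: VV|Vv
V/III-1 un II-1×II-2: Vv
V/III-2 ? ·: VV|Vv|vv
V/IV-1 un III-2×III-1: VV|Vv
⇒ V over [I-1,I-2,II-1,II-2,II-3,III-1,III-2,IV-1]: 75 consistent
Z/I-1 ? ·: Zz|zz
Z/I-2 ? ·: Zz|zz
Z/II-1 ? I-1×I-2: ZZ|Zz|zz
Z/II-2 un ·: ZZ|Zz
Z/II-3 aff I-1×I-2: zz
Z/III-1 un II-1×II-2: ZZ|Zz
Z/III-2 ? ·: ZZ|Zz|zz
Z/IV-1 ? III-2×III-1: ZZ|Zz|zz
⇒ Z over [I-1,I-2,II-1,II-2,II-3,III-1,III-2,IV-1]: 137 consistent

I-1 ∈ {BB VV Zz, BB VV zz, BB Vv Zz, BB Vv zz, Bb VV Zz, Bb VV zz, Bb Vv Zz, Bb Vv zz}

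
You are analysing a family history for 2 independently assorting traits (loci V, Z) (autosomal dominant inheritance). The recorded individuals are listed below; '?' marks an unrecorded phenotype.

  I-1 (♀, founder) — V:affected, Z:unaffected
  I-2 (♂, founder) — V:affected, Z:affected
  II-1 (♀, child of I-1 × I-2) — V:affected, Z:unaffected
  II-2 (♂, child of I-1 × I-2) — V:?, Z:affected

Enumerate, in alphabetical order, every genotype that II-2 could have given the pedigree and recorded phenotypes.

V/I-1 aff ·: Vv|VV
V/I-2 aff ·: Vv|VV
V/II-1 aff I-1×I-2: Vv|VV
V/II-2 ? I-1×I-2: vv|Vv|VV
⇒ V over [I-1,I-2,II-1,II-2]: 15 consistent
Z/I-1 un ·: zz
Z/I-2 aff ·: Zz
Z/II-1 un I-1×I-2: zz
Z/II-2 aff I-1×I-2: Zz
⇒ Z over [I-1,I-2,II-1,II-2]: 1 consistent

II-2 ∈ {VV Zz, Vv Zz, vv Zz}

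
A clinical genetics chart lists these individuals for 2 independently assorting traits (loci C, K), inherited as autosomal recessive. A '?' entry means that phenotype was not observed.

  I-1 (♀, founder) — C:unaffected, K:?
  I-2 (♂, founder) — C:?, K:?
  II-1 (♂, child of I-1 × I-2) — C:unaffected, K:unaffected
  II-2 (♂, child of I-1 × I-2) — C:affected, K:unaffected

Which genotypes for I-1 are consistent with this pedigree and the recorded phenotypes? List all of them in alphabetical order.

I-1 ∈ {Cc KK, Cc Kk, Cc kk}

C/I-1 un ·: Cc
C/I-2 ? ·: Cc|cc
C/II-1 un I-1×I-2: CC|Cc
C/II-2 aff I-1×I-2: cc
⇒ C over [I-1,I-2,II-1,II-2]: 3 consistent
K/I-1 ? ·: KK|Kk|kk
K/I-2 ? ·: KK|Kk|kk
K/II-1 un I-1×I-2: KK|Kk
K/II-2 un I-1×I-2: KK|Kk
⇒ K over [I-1,I-2,II-1,II-2]: 17 consistent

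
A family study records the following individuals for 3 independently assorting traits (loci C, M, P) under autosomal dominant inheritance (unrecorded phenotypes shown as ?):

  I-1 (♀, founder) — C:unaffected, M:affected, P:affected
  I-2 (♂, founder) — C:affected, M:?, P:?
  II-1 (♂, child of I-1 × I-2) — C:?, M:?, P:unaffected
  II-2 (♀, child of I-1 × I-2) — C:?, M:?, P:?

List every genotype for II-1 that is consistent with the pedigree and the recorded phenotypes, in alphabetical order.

II-1 ∈ {Cc MM pp, Cc Mm pp, Cc mm pp, cc MM pp, cc Mm pp, cc mm pp}

C/I-1 un ·: cc
C/I-2 aff ·: Cc|CC
C/II-1 ? I-1×I-2: cc|Cc
C/II-2 ? I-1×I-2: cc|Cc
⇒ C over [I-1,I-2,II-1,II-2]: 5 consistent
M/I-1 aff ·: Mm|MM
M/I-2 ? ·: mm|Mm|MM
M/II-1 ? I-1×I-2: mm|Mm|MM
M/II-2 ? I-1×I-2: mm|Mm|MM
⇒ M over [I-1,I-2,II-1,II-2]: 23 consistent
P/I-1 aff ·: Pp
P/I-2 ? ·: pp|Pp
P/II-1 un I-1×I-2: pp
P/II-2 ? I-1×I-2: pp|Pp|PP
⇒ P over [I-1,I-2,II-1,II-2]: 5 consistent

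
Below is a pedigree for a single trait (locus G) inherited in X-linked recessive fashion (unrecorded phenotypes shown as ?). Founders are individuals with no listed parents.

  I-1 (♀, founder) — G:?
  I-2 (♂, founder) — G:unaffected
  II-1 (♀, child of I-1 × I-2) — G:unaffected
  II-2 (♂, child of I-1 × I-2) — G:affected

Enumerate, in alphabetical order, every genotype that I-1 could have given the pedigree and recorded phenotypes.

I-1 ∈ {X^GX^g, X^gX^g}

G/I-1 ? ·: X^GX^g|X^gX^g
G/I-2 un ·: X^GY
G/II-1 un I-1×I-2: X^GX^G|X^GX^g
G/II-2 aff I-1×I-2: X^gY
⇒ G over [I-1,I-2,II-1,II-2]: 3 consistent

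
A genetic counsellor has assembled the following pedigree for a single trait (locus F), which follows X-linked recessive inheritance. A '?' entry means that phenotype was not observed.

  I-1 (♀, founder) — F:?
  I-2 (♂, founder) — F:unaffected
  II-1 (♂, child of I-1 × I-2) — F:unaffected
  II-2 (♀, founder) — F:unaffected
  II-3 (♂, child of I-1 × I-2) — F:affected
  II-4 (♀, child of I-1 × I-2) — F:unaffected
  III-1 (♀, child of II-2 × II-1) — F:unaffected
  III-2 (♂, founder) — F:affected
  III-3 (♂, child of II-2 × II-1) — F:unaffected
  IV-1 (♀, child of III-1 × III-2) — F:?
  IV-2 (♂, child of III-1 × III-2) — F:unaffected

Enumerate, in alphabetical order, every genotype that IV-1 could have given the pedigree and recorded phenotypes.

IV-1 ∈ {X^FX^f, X^fX^f}

F/I-1 ? ·: X^FX^f
F/I-2 un ·: X^FY
F/II-1 un I-1×I-2: X^FY
F/II-2 un ·: X^FX^F|X^FX^f
F/II-3 aff I-1×I-2: X^fY
F/II-4 un I-1×I-2: X^FX^F|X^FX^f
F/III-1 un II-2×II-1: X^FX^F|X^FX^f
F/III-2 aff ·: X^fY
F/III-3 un II-2×II-1: X^FY
F/IV-1 ? III-1×III-2: X^FX^f|X^fX^f
F/IV-2 un III-1×III-2: X^FY
⇒ F over [I-1,I-2,II-1,II-2,II-3,II-4,III-1,III-2,III-3,IV-1,IV-2]: 8 consistent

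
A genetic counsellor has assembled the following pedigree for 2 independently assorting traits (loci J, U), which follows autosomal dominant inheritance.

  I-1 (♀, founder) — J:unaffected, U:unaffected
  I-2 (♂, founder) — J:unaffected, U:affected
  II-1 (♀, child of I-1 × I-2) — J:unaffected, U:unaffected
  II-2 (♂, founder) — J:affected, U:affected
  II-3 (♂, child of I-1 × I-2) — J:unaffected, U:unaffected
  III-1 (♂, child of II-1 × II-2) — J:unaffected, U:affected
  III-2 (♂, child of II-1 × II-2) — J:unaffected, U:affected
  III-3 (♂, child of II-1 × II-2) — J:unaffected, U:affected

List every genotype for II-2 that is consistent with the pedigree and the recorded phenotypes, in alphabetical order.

J/I-1 un ·: jj
J/I-2 un ·: jj
J/II-1 un I-1×I-2: jj
J/II-2 aff ·: Jj
J/II-3 un I-1×I-2: jj
J/III-1 un II-1×II-2: jj
J/III-2 un II-1×II-2: jj
J/III-3 un II-1×II-2: jj
⇒ J over [I-1,I-2,II-1,II-2,II-3,III-1,III-2,III-3]: 1 consistent
U/I-1 un ·: uu
U/I-2 aff ·: Uu
U/II-1 un I-1×I-2: uu
U/II-2 aff ·: Uu|UU
U/II-3 un I-1×I-2: uu
U/III-1 aff II-1×II-2: Uu
U/III-2 aff II-1×II-2: Uu
U/III-3 aff II-1×II-2: Uu
⇒ U over [I-1,I-2,II-1,II-2,II-3,III-1,III-2,III-3]: 2 consistent

II-2 ∈ {Jj UU, Jj Uu}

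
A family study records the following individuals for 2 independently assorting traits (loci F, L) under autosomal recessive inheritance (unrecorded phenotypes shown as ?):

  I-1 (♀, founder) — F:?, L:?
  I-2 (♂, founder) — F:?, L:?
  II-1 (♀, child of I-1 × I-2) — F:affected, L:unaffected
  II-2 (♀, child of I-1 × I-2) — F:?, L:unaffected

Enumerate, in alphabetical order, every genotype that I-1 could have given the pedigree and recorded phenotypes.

I-1 ∈ {Ff LL, Ff Ll, Ff ll, ff LL, ff Ll, ff ll}

F/I-1 ? ·: Ff|ff
F/I-2 ? ·: Ff|ff
F/II-1 aff I-1×I-2: ff
F/II-2 ? I-1×I-2: FF|Ff|ff
⇒ F over [I-1,I-2,II-1,II-2]: 8 consistent
L/I-1 ? ·: LL|Ll|ll
L/I-2 ? ·: LL|Ll|ll
L/II-1 un I-1×I-2: LL|Ll
L/II-2 un I-1×I-2: LL|Ll
⇒ L over [I-1,I-2,II-1,II-2]: 17 consistent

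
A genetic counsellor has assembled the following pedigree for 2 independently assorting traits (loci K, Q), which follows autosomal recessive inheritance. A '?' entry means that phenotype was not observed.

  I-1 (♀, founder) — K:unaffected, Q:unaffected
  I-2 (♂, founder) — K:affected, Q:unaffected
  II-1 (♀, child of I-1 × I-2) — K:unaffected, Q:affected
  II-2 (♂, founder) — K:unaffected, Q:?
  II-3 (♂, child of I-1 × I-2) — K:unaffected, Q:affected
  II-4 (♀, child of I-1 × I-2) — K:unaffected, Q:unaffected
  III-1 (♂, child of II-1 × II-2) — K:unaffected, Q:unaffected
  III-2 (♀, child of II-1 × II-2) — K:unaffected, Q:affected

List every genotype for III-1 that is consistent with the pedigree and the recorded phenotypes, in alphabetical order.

III-1 ∈ {KK Qq, Kk Qq}

K/I-1 un ·: KK|Kk
K/I-2 aff ·: kk
K/II-1 un I-1×I-2: Kk
K/II-2 un ·: KK|Kk
K/II-3 un I-1×I-2: Kk
K/II-4 un I-1×I-2: Kk
K/III-1 un II-1×II-2: KK|Kk
K/III-2 un II-1×II-2: KK|Kk
⇒ K over [I-1,I-2,II-1,II-2,II-3,II-4,III-1,III-2]: 16 consistent
Q/I-1 un ·: Qq
Q/I-2 un ·: Qq
Q/II-1 aff I-1×I-2: qq
Q/II-2 ? ·: Qq
Q/II-3 aff I-1×I-2: qq
Q/II-4 un I-1×I-2: QQ|Qq
Q/III-1 un II-1×II-2: Qq
Q/III-2 aff II-1×II-2: qq
⇒ Q over [I-1,I-2,II-1,II-2,II-3,II-4,III-1,III-2]: 2 consistent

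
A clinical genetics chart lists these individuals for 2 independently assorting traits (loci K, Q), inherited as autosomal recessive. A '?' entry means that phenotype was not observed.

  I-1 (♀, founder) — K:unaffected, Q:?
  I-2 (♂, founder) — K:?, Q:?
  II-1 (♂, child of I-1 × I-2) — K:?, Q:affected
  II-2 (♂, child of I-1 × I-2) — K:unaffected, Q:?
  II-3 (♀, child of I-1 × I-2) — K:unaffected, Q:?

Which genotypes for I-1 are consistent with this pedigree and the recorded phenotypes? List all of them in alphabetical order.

K/I-1 un ·: KK|Kk
K/I-2 ? ·: KK|Kk|kk
K/II-1 ? I-1×I-2: KK|Kk|kk
K/II-2 un I-1×I-2: KK|Kk
K/II-3 un I-1×I-2: KK|Kk
⇒ K over [I-1,I-2,II-1,II-2,II-3]: 32 consistent
Q/I-1 ? ·: Qq|qq
Q/I-2 ? ·: Qq|qq
Q/II-1 aff I-1×I-2: qq
Q/II-2 ? I-1×I-2: QQ|Qq|qq
Q/II-3 ? I-1×I-2: QQ|Qq|qq
⇒ Q over [I-1,I-2,II-1,II-2,II-3]: 18 consistent

I-1 ∈ {KK Qq, KK qq, Kk Qq, Kk qq}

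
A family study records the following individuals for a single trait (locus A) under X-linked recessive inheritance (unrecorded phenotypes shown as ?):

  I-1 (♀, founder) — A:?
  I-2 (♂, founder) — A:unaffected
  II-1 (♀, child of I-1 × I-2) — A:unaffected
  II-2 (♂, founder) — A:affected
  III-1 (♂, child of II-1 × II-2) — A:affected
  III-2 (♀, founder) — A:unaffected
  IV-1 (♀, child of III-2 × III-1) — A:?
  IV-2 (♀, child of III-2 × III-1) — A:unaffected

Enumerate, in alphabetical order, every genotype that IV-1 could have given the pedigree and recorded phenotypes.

A/I-1 ? ·: X^AX^a|X^aX^a
A/I-2 un ·: X^AY
A/II-1 un I-1×I-2: X^AX^a
A/II-2 aff ·: X^aY
A/III-1 aff II-1×II-2: X^aY
A/III-2 un ·: X^AX^A|X^AX^a
A/IV-1 ? III-2×III-1: X^AX^a|X^aX^a
A/IV-2 un III-2×III-1: X^AX^a
⇒ A over [I-1,I-2,II-1,II-2,III-1,III-2,IV-1,IV-2]: 6 consistent

IV-1 ∈ {X^AX^a, X^aX^a}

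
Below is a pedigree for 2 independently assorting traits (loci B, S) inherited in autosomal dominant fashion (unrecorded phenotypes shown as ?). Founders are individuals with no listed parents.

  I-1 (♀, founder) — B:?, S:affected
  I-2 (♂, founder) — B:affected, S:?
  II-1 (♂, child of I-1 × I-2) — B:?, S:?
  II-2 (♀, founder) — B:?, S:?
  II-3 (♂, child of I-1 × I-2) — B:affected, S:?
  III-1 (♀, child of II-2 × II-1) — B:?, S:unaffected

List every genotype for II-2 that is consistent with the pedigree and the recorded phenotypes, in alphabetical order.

B/I-1 ? ·: bb|Bb|BB
B/I-2 aff ·: Bb|BB
B/II-1 ? I-1×I-2: bb|Bb|BB
B/II-2 ? ·: bb|Bb|BB
B/II-3 aff I-1×I-2: Bb|BB
B/III-1 ? II-2×II-1: bb|Bb|BB
⇒ B over [I-1,I-2,II-1,II-2,II-3,III-1]: 96 consistent
S/I-1 aff ·: Ss|SS
S/I-2 ? ·: ss|Ss|SS
S/II-1 ? I-1×I-2: ss|Ss
S/II-2 ? ·: ss|Ss
S/II-3 ? I-1×I-2: ss|Ss|SS
S/III-1 un II-2×II-1: ss
⇒ S over [I-1,I-2,II-1,II-2,II-3,III-1]: 30 consistent

II-2 ∈ {BB Ss, BB ss, Bb Ss, Bb ss, bb Ss, bb ss}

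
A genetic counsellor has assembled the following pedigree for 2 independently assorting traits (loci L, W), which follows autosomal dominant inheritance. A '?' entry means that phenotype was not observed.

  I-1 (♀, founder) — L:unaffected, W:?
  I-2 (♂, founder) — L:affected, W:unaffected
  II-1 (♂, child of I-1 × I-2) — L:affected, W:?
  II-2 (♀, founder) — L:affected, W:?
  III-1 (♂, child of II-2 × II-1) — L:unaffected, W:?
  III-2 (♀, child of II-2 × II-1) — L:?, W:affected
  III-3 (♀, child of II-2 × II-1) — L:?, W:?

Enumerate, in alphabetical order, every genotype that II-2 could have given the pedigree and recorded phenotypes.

L/I-1 un ·: ll
L/I-2 aff ·: Ll|LL
L/II-1 aff I-1×I-2: Ll
L/II-2 aff ·: Ll
L/III-1 un II-2×II-1: ll
L/III-2 ? II-2×II-1: ll|Ll|LL
L/III-3 ? II-2×II-1: ll|Ll|LL
⇒ L over [I-1,I-2,II-1,II-2,III-1,III-2,III-3]: 18 consistent
W/I-1 ? ·: ww|Ww|WW
W/I-2 un ·: ww
W/II-1 ? I-1×I-2: ww|Ww
W/II-2 ? ·: ww|Ww|WW
W/III-1 ? II-2×II-1: ww|Ww|WW
W/III-2 aff II-2×II-1: Ww|WW
W/III-3 ? II-2×II-1: ww|Ww|WW
⇒ W over [I-1,I-2,II-1,II-2,III-1,III-2,III-3]: 70 consistent

II-2 ∈ {Ll WW, Ll Ww, Ll ww}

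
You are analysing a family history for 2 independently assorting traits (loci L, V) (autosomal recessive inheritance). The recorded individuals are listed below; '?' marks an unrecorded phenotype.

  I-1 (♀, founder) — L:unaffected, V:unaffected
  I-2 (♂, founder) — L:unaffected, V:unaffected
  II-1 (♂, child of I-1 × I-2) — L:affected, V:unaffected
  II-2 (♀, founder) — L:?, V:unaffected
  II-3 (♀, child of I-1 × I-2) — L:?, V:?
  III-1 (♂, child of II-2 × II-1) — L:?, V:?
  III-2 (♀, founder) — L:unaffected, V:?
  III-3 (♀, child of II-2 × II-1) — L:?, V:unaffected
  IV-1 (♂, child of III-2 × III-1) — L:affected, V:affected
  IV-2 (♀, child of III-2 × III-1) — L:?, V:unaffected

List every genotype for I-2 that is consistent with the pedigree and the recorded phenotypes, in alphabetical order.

L/I-1 un ·: Ll
L/I-2 un ·: Ll
L/II-1 aff I-1×I-2: ll
L/II-2 ? ·: LL|Ll|ll
L/II-3 ? I-1×I-2: LL|Ll|ll
L/III-1 ? II-2×II-1: Ll|ll
L/III-2 un ·: Ll
L/III-3 ? II-2×II-1: Ll|ll
L/IV-1 aff III-2×III-1: ll
L/IV-2 ? III-2×III-1: LL|Ll|ll
⇒ L over [I-1,I-2,II-1,II-2,II-3,III-1,III-2,III-3,IV-1,IV-2]: 45 consistent
V/I-1 un ·: VV|Vv
V/I-2 un ·: VV|Vv
V/II-1 un I-1×I-2: VV|Vv
V/II-2 un ·: VV|Vv
V/II-3 ? I-1×I-2: VV|Vv|vv
V/III-1 ? II-2×II-1: Vv|vv
V/III-2 ? ·: Vv|vv
V/III-3 un II-2×II-1: VV|Vv
V/IV-1 aff III-2×III-1: vv
V/IV-2 un III-2×III-1: VV|Vv
⇒ V over [I-1,I-2,II-1,II-2,II-3,III-1,III-2,III-3,IV-1,IV-2]: 146 consistent

I-2 ∈ {Ll VV, Ll Vv}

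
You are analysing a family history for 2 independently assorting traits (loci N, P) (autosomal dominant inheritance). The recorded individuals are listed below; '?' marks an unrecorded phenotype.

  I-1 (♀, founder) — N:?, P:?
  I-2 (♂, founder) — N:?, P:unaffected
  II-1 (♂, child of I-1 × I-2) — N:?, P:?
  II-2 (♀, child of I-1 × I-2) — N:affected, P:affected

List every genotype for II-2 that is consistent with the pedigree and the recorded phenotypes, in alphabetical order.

II-2 ∈ {NN Pp, Nn Pp}

N/I-1 ? ·: nn|Nn|NN
N/I-2 ? ·: nn|Nn|NN
N/II-1 ? I-1×I-2: nn|Nn|NN
N/II-2 aff I-1×I-2: Nn|NN
⇒ N over [I-1,I-2,II-1,II-2]: 21 consistent
P/I-1 ? ·: Pp|PP
P/I-2 un ·: pp
P/II-1 ? I-1×I-2: pp|Pp
P/II-2 aff I-1×I-2: Pp
⇒ P over [I-1,I-2,II-1,II-2]: 3 consistent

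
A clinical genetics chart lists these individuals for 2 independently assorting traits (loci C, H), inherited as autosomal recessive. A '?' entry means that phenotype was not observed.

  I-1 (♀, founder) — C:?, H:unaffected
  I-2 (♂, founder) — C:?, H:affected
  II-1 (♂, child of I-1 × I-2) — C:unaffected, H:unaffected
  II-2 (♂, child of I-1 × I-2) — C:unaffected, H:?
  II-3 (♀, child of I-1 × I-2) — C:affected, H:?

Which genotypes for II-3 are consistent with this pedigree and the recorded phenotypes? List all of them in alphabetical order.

C/I-1 ? ·: Cc|cc
C/I-2 ? ·: Cc|cc
C/II-1 un I-1×I-2: CC|Cc
C/II-2 un I-1×I-2: CC|Cc
C/II-3 aff I-1×I-2: cc
⇒ C over [I-1,I-2,II-1,II-2,II-3]: 6 consistent
H/I-1 un ·: HH|Hh
H/I-2 aff ·: hh
H/II-1 un I-1×I-2: Hh
H/II-2 ? I-1×I-2: Hh|hh
H/II-3 ? I-1×I-2: Hh|hh
⇒ H over [I-1,I-2,II-1,II-2,II-3]: 5 consistent

II-3 ∈ {cc Hh, cc hh}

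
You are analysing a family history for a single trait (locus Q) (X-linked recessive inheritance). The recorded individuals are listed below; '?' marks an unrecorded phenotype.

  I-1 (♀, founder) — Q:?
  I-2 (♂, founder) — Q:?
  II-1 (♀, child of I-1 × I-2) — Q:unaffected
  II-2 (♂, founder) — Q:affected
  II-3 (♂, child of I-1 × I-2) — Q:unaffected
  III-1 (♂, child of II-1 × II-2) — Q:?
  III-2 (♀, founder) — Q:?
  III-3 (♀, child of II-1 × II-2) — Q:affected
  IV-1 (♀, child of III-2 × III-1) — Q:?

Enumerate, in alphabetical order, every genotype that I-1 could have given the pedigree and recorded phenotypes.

I-1 ∈ {X^QX^Q, X^QX^q}

Q/I-1 ? ·: X^QX^Q|X^QX^q
Q/I-2 ? ·: X^QY|X^qY
Q/II-1 un I-1×I-2: X^QX^q
Q/II-2 aff ·: X^qY
Q/II-3 un I-1×I-2: X^QY
Q/III-1 ? II-1×II-2: X^QY|X^qY
Q/III-2 ? ·: X^QX^Q|X^QX^q|X^qX^q
Q/III-3 aff II-1×II-2: X^qX^q
Q/IV-1 ? III-2×III-1: X^QX^Q|X^QX^q|X^qX^q
⇒ Q over [I-1,I-2,II-1,II-2,II-3,III-1,III-2,III-3,IV-1]: 24 consistent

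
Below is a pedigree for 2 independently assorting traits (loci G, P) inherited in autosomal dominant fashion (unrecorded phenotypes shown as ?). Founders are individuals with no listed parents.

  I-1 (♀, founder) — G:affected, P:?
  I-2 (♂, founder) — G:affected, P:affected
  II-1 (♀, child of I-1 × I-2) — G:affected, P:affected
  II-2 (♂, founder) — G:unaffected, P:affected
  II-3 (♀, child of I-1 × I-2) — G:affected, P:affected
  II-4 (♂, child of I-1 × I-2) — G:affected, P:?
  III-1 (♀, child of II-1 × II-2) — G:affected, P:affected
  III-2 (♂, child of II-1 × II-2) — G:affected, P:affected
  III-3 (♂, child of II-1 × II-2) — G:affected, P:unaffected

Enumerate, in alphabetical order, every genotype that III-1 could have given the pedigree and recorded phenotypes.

III-1 ∈ {Gg PP, Gg Pp}

G/I-1 aff ·: Gg|GG
G/I-2 aff ·: Gg|GG
G/II-1 aff I-1×I-2: Gg|GG
G/II-2 un ·: gg
G/II-3 aff I-1×I-2: Gg|GG
G/II-4 aff I-1×I-2: Gg|GG
G/III-1 aff II-1×II-2: Gg
G/III-2 aff II-1×II-2: Gg
G/III-3 aff II-1×II-2: Gg
⇒ G over [I-1,I-2,II-1,II-2,II-3,II-4,III-1,III-2,III-3]: 25 consistent
P/I-1 ? ·: pp|Pp|PP
P/I-2 aff ·: Pp|PP
P/II-1 aff I-1×I-2: Pp
P/II-2 aff ·: Pp
P/II-3 aff I-1×I-2: Pp|PP
P/II-4 ? I-1×I-2: pp|Pp|PP
P/III-1 aff II-1×II-2: Pp|PP
P/III-2 aff II-1×II-2: Pp|PP
P/III-3 un II-1×II-2: pp
⇒ P over [I-1,I-2,II-1,II-2,II-3,II-4,III-1,III-2,III-3]: 68 consistent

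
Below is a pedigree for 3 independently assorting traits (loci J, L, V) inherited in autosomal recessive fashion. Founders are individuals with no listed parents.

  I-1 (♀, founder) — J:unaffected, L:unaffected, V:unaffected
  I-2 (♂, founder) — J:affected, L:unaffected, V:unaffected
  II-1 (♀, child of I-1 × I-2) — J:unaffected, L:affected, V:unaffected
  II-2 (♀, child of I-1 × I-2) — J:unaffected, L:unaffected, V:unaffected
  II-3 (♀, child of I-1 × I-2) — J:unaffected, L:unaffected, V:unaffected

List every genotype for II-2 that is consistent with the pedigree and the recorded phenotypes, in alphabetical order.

II-2 ∈ {Jj LL VV, Jj LL Vv, Jj Ll VV, Jj Ll Vv}

J/I-1 un ·: JJ|Jj
J/I-2 aff ·: jj
J/II-1 un I-1×I-2: Jj
J/II-2 un I-1×I-2: Jj
J/II-3 un I-1×I-2: Jj
⇒ J over [I-1,I-2,II-1,II-2,II-3]: 2 consistent
L/I-1 un ·: Ll
L/I-2 un ·: Ll
L/II-1 aff I-1×I-2: ll
L/II-2 un I-1×I-2: LL|Ll
L/II-3 un I-1×I-2: LL|Ll
⇒ L over [I-1,I-2,II-1,II-2,II-3]: 4 consistent
V/I-1 un ·: VV|Vv
V/I-2 un ·: VV|Vv
V/II-1 un I-1×I-2: VV|Vv
V/II-2 un I-1×I-2: VV|Vv
V/II-3 un I-1×I-2: VV|Vv
⇒ V over [I-1,I-2,II-1,II-2,II-3]: 25 consistent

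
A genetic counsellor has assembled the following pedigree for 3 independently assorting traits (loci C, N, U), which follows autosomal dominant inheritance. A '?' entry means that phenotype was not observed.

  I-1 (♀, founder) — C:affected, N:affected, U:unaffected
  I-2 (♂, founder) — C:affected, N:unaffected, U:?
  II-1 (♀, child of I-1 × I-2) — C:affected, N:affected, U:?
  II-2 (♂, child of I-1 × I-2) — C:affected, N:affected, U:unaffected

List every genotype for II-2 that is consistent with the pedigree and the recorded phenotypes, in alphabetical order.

II-2 ∈ {CC Nn uu, Cc Nn uu}

C/I-1 aff ·: Cc|CC
C/I-2 aff ·: Cc|CC
C/II-1 aff I-1×I-2: Cc|CC
C/II-2 aff I-1×I-2: Cc|CC
⇒ C over [I-1,I-2,II-1,II-2]: 13 consistent
N/I-1 aff ·: Nn|NN
N/I-2 un ·: nn
N/II-1 aff I-1×I-2: Nn
N/II-2 aff I-1×I-2: Nn
⇒ N over [I-1,I-2,II-1,II-2]: 2 consistent
U/I-1 un ·: uu
U/I-2 ? ·: uu|Uu
U/II-1 ? I-1×I-2: uu|Uu
U/II-2 un I-1×I-2: uu
⇒ U over [I-1,I-2,II-1,II-2]: 3 consistent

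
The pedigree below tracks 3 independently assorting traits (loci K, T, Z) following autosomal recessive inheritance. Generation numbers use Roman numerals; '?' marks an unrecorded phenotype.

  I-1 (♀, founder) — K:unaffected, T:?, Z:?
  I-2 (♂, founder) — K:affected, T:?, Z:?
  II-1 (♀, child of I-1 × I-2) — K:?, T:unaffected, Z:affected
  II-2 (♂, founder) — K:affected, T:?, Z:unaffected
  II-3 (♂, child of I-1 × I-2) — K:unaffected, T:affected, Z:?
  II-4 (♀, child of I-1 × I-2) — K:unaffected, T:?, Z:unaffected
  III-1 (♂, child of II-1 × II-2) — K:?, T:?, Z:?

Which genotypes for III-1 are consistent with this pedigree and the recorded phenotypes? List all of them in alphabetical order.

III-1 ∈ {Kk TT Zz, Kk TT zz, Kk Tt Zz, Kk Tt zz, Kk tt Zz, Kk tt zz, kk TT Zz, kk TT zz, kk Tt Zz, kk Tt zz, kk tt Zz, kk tt zz}

K/I-1 un ·: KK|Kk
K/I-2 aff ·: kk
K/II-1 ? I-1×I-2: Kk|kk
K/II-2 aff ·: kk
K/II-3 un I-1×I-2: Kk
K/II-4 un I-1×I-2: Kk
K/III-1 ? II-1×II-2: Kk|kk
⇒ K over [I-1,I-2,II-1,II-2,II-3,II-4,III-1]: 5 consistent
T/I-1 ? ·: Tt|tt
T/I-2 ? ·: Tt|tt
T/II-1 un I-1×I-2: TT|Tt
T/II-2 ? ·: TT|Tt|tt
T/II-3 aff I-1×I-2: tt
T/II-4 ? I-1×I-2: TT|Tt|tt
T/III-1 ? II-1×II-2: TT|Tt|tt
⇒ T over [I-1,I-2,II-1,II-2,II-3,II-4,III-1]: 61 consistent
Z/I-1 ? ·: Zz|zz
Z/I-2 ? ·: Zz|zz
Z/II-1 aff I-1×I-2: zz
Z/II-2 un ·: ZZ|Zz
Z/II-3 ? I-1×I-2: ZZ|Zz|zz
Z/II-4 un I-1×I-2: ZZ|Zz
Z/III-1 ? II-1×II-2: Zz|zz
⇒ Z over [I-1,I-2,II-1,II-2,II-3,II-4,III-1]: 30 consistent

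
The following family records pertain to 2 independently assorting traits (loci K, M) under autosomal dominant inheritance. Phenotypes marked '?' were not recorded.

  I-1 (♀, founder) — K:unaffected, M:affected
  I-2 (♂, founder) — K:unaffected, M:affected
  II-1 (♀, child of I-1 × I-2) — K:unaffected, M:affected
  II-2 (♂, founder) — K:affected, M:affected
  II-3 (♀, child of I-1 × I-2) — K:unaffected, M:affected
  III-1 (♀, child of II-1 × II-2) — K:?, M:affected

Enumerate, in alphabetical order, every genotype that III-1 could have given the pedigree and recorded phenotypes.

III-1 ∈ {Kk MM, Kk Mm, kk MM, kk Mm}

K/I-1 un ·: kk
K/I-2 un ·: kk
K/II-1 un I-1×I-2: kk
K/II-2 aff ·: Kk|KK
K/II-3 un I-1×I-2: kk
K/III-1 ? II-1×II-2: kk|Kk
⇒ K over [I-1,I-2,II-1,II-2,II-3,III-1]: 3 consistent
M/I-1 aff ·: Mm|MM
M/I-2 aff ·: Mm|MM
M/II-1 aff I-1×I-2: Mm|MM
M/II-2 aff ·: Mm|MM
M/II-3 aff I-1×I-2: Mm|MM
M/III-1 aff II-1×II-2: Mm|MM
⇒ M over [I-1,I-2,II-1,II-2,II-3,III-1]: 45 consistent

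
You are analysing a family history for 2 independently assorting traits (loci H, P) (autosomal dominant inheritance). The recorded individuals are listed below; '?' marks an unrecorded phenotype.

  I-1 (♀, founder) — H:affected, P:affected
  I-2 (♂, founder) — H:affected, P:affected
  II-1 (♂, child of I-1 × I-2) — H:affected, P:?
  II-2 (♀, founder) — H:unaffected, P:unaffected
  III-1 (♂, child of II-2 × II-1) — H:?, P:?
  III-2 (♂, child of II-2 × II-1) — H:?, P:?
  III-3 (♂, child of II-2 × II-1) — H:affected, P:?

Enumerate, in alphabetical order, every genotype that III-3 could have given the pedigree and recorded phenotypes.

H/I-1 aff ·: Hh|HH
H/I-2 aff ·: Hh|HH
H/II-1 aff I-1×I-2: Hh|HH
H/II-2 un ·: hh
H/III-1 ? II-2×II-1: hh|Hh
H/III-2 ? II-2×II-1: hh|Hh
H/III-3 aff II-2×II-1: Hh
⇒ H over [I-1,I-2,II-1,II-2,III-1,III-2,III-3]: 16 consistent
P/I-1 aff ·: Pp|PP
P/I-2 aff ·: Pp|PP
P/II-1 ? I-1×I-2: pp|Pp|PP
P/II-2 un ·: pp
P/III-1 ? II-2×II-1: pp|Pp
P/III-2 ? II-2×II-1: pp|Pp
P/III-3 ? II-2×II-1: pp|Pp
⇒ P over [I-1,I-2,II-1,II-2,III-1,III-2,III-3]: 29 consistent

III-3 ∈ {Hh Pp, Hh pp}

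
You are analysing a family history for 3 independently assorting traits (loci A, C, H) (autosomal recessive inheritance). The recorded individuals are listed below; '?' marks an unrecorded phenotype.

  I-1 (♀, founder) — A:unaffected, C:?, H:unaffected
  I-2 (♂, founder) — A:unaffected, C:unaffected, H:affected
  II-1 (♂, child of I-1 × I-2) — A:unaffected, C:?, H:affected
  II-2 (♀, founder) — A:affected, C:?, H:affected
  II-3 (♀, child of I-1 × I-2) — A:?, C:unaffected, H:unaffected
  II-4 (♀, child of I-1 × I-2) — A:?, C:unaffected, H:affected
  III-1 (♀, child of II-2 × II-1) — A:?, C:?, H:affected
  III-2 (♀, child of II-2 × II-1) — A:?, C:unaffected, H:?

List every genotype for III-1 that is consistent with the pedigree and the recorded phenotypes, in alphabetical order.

III-1 ∈ {Aa CC hh, Aa Cc hh, Aa cc hh, aa CC hh, aa Cc hh, aa cc hh}

A/I-1 un ·: AA|Aa
A/I-2 un ·: AA|Aa
A/II-1 un I-1×I-2: AA|Aa
A/II-2 aff ·: aa
A/II-3 ? I-1×I-2: AA|Aa|aa
A/II-4 ? I-1×I-2: AA|Aa|aa
A/III-1 ? II-2×II-1: Aa|aa
A/III-2 ? II-2×II-1: Aa|aa
⇒ A over [I-1,I-2,II-1,II-2,II-3,II-4,III-1,III-2]: 86 consistent
C/I-1 ? ·: CC|Cc|cc
C/I-2 un ·: CC|Cc
C/II-1 ? I-1×I-2: CC|Cc|cc
C/II-2 ? ·: CC|Cc|cc
C/II-3 un I-1×I-2: CC|Cc
C/II-4 un I-1×I-2: CC|Cc
C/III-1 ? II-2×II-1: CC|Cc|cc
C/III-2 un II-2×II-1: CC|Cc
⇒ C over [I-1,I-2,II-1,II-2,II-3,II-4,III-1,III-2]: 261 consistent
H/I-1 un ·: Hh
H/I-2 aff ·: hh
H/II-1 aff I-1×I-2: hh
H/II-2 aff ·: hh
H/II-3 un I-1×I-2: Hh
H/II-4 aff I-1×I-2: hh
H/III-1 aff II-2×II-1: hh
H/III-2 ? II-2×II-1: hh
⇒ H over [I-1,I-2,II-1,II-2,II-3,II-4,III-1,III-2]: 1 consistent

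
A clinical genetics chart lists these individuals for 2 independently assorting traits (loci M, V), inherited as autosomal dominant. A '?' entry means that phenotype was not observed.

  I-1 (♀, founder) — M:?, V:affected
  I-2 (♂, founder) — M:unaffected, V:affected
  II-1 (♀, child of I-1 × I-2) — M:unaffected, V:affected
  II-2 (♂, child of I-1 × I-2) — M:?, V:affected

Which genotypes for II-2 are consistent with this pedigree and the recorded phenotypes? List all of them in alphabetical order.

II-2 ∈ {Mm VV, Mm Vv, mm VV, mm Vv}

M/I-1 ? ·: mm|Mm
M/I-2 un ·: mm
M/II-1 un I-1×I-2: mm
M/II-2 ? I-1×I-2: mm|Mm
⇒ M over [I-1,I-2,II-1,II-2]: 3 consistent
V/I-1 aff ·: Vv|VV
V/I-2 aff ·: Vv|VV
V/II-1 aff I-1×I-2: Vv|VV
V/II-2 aff I-1×I-2: Vv|VV
⇒ V over [I-1,I-2,II-1,II-2]: 13 consistent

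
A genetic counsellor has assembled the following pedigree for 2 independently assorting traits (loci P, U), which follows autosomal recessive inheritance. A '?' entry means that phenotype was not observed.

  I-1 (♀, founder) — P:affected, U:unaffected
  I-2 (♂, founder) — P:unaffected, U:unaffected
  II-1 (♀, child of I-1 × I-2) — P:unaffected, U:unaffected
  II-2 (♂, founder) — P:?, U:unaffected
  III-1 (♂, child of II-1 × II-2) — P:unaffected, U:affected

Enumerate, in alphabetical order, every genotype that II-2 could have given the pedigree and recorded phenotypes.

II-2 ∈ {PP Uu, Pp Uu, pp Uu}

P/I-1 aff ·: pp
P/I-2 un ·: PP|Pp
P/II-1 un I-1×I-2: Pp
P/II-2 ? ·: PP|Pp|pp
P/III-1 un II-1×II-2: PP|Pp
⇒ P over [I-1,I-2,II-1,II-2,III-1]: 10 consistent
U/I-1 un ·: UU|Uu
U/I-2 un ·: UU|Uu
U/II-1 un I-1×I-2: Uu
U/II-2 un ·: Uu
U/III-1 aff II-1×II-2: uu
⇒ U over [I-1,I-2,II-1,II-2,III-1]: 3 consistent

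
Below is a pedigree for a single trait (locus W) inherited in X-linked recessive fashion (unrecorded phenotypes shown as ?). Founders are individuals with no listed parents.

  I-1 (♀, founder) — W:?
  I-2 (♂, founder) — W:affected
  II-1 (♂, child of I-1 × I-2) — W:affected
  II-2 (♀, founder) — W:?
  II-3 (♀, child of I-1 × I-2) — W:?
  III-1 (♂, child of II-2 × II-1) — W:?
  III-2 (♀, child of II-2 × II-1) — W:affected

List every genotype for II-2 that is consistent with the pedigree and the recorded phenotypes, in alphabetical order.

W/I-1 ? ·: X^WX^w|X^wX^w
W/I-2 aff ·: X^wY
W/II-1 aff I-1×I-2: X^wY
W/II-2 ? ·: X^WX^w|X^wX^w
W/II-3 ? I-1×I-2: X^WX^w|X^wX^w
W/III-1 ? II-2×II-1: X^WY|X^wY
W/III-2 aff II-2×II-1: X^wX^w
⇒ W over [I-1,I-2,II-1,II-2,II-3,III-1,III-2]: 9 consistent

II-2 ∈ {X^WX^w, X^wX^w}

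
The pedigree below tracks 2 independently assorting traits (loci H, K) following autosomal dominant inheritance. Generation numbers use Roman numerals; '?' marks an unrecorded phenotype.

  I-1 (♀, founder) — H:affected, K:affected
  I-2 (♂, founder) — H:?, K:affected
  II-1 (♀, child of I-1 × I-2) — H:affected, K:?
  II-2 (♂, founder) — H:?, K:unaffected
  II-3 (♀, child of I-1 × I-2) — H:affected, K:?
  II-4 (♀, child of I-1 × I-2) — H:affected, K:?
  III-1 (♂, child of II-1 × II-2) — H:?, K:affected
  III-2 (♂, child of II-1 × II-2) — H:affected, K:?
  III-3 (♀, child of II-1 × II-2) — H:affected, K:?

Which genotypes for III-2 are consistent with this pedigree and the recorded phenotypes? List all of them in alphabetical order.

H/I-1 aff ·: Hh|HH
H/I-2 ? ·: hh|Hh|HH
H/II-1 aff I-1×I-2: Hh|HH
H/II-2 ? ·: hh|Hh|HH
H/II-3 aff I-1×I-2: Hh|HH
H/II-4 aff I-1×I-2: Hh|HH
H/III-1 ? II-1×II-2: hh|Hh|HH
H/III-2 aff II-1×II-2: Hh|HH
H/III-3 aff II-1×II-2: Hh|HH
⇒ H over [I-1,I-2,II-1,II-2,II-3,II-4,III-1,III-2,III-3]: 438 consistent
K/I-1 aff ·: Kk|KK
K/I-2 aff ·: Kk|KK
K/II-1 ? I-1×I-2: Kk|KK
K/II-2 un ·: kk
K/II-3 ? I-1×I-2: kk|Kk|KK
K/II-4 ? I-1×I-2: kk|Kk|KK
K/III-1 aff II-1×II-2: Kk
K/III-2 ? II-1×II-2: kk|Kk
K/III-3 ? II-1×II-2: kk|Kk
⇒ K over [I-1,I-2,II-1,II-2,II-3,II-4,III-1,III-2,III-3]: 86 consistent

III-2 ∈ {HH Kk, HH kk, Hh Kk, Hh kk}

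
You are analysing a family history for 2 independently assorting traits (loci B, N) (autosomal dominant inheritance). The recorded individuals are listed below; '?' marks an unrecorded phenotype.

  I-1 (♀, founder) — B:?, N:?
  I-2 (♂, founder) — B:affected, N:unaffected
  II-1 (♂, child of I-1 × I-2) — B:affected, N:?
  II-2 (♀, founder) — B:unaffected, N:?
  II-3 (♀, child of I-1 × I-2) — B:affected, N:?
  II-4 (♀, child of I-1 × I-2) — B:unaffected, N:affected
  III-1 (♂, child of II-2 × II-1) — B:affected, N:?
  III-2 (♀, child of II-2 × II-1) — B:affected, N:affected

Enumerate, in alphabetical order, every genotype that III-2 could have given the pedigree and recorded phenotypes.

B/I-1 ? ·: bb|Bb
B/I-2 aff ·: Bb
B/II-1 aff I-1×I-2: Bb|BB
B/II-2 un ·: bb
B/II-3 aff I-1×I-2: Bb|BB
B/II-4 un I-1×I-2: bb
B/III-1 aff II-2×II-1: Bb
B/III-2 aff II-2×II-1: Bb
⇒ B over [I-1,I-2,II-1,II-2,II-3,II-4,III-1,III-2]: 5 consistent
N/I-1 ? ·: Nn|NN
N/I-2 un ·: nn
N/II-1 ? I-1×I-2: nn|Nn
N/II-2 ? ·: nn|Nn|NN
N/II-3 ? I-1×I-2: nn|Nn
N/II-4 aff I-1×I-2: Nn
N/III-1 ? II-2×II-1: nn|Nn|NN
N/III-2 aff II-2×II-1: Nn|NN
⇒ N over [I-1,I-2,II-1,II-2,II-3,II-4,III-1,III-2]: 42 consistent

III-2 ∈ {Bb NN, Bb Nn}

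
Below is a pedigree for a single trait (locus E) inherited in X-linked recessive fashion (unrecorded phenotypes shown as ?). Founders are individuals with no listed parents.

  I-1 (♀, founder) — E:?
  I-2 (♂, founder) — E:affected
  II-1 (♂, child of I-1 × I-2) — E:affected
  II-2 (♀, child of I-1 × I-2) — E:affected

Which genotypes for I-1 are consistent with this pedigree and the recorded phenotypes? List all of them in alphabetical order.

E/I-1 ? ·: X^EX^e|X^eX^e
E/I-2 aff ·: X^eY
E/II-1 aff I-1×I-2: X^eY
E/II-2 aff I-1×I-2: X^eX^e
⇒ E over [I-1,I-2,II-1,II-2]: 2 consistent

I-1 ∈ {X^EX^e, X^eX^e}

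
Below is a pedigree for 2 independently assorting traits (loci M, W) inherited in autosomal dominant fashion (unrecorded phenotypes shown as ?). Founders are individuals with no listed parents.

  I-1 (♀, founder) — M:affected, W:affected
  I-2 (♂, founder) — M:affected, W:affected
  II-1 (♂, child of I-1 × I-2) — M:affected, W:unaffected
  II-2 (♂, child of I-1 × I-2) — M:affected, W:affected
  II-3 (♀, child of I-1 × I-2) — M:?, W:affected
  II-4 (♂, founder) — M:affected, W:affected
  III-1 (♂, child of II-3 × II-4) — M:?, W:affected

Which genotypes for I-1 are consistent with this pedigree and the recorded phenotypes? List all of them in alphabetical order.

I-1 ∈ {MM Ww, Mm Ww}

M/I-1 aff ·: Mm|MM
M/I-2 aff ·: Mm|MM
M/II-1 aff I-1×I-2: Mm|MM
M/II-2 aff I-1×I-2: Mm|MM
M/II-3 ? I-1×I-2: mm|Mm|MM
M/II-4 aff ·: Mm|MM
M/III-1 ? II-3×II-4: mm|Mm|MM
⇒ M over [I-1,I-2,II-1,II-2,II-3,II-4,III-1]: 111 consistent
W/I-1 aff ·: Ww
W/I-2 aff ·: Ww
W/II-1 un I-1×I-2: ww
W/II-2 aff I-1×I-2: Ww|WW
W/II-3 aff I-1×I-2: Ww|WW
W/II-4 aff ·: Ww|WW
W/III-1 aff II-3×II-4: Ww|WW
⇒ W over [I-1,I-2,II-1,II-2,II-3,II-4,III-1]: 14 consistent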